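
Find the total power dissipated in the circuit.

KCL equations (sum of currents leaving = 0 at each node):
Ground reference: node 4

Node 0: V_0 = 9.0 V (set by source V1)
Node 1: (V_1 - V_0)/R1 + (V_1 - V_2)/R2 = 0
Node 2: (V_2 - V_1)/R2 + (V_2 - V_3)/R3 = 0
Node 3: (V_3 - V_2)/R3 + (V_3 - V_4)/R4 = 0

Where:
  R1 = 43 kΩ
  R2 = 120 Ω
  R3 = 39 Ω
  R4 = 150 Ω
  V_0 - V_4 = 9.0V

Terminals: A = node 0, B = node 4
Nodal analysis, taking node 4 as the 0 V reference.
Source V1 fixes V_0 = 9 V.
KCL at each unknown node (sum of currents leaving = 0; resistances in Ω):
  Node 1: (V_1 - 9)/43000 + (V_1 - V_2)/120 = 0
  Node 2: (V_2 - V_1)/120 + (V_2 - V_3)/39 = 0
  Node 3: (V_3 - V_2)/39 + (V_3 - 0)/150 = 0
Collecting terms (coefficients in siemens):
  0.008357·V_1 - 0.008333·V_2 = 0.0002093
  0.03397·V_2 - 0.008333·V_1 - 0.02564·V_3 = 0
  0.03231·V_3 - 0.02564·V_2 = 0
Solving these 3 simultaneous equations (Gaussian elimination) gives:
  V_1 = 0.06421 V, V_2 = 0.03928 V, V_3 = 0.03117 V
Power in each resistor, P = (ΔV)²/R:
  P_R1 = (9 - 0.06421)²/43000 = 0.001857 W
  P_R2 = (0.06421 - 0.03928)²/120 = 0.000005182 W
  P_R3 = (0.03928 - 0.03117)²/39 = 0.000001684 W
  P_R4 = (0.03117 - 0)²/150 = 0.000006478 W
P_total = P_R1 + P_R2 + P_R3 + P_R4 = 0.00187 W

Final answer: 0.00187 W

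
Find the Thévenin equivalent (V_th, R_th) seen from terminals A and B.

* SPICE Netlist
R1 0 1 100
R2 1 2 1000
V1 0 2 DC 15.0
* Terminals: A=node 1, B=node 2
Step 1 — V_th is the open-circuit voltage V_A - V_B (nothing connected across the terminals).
Nodal analysis, taking node 2 as the 0 V reference.
Source V1 fixes V_0 = 15 V.
KCL at each unknown node (sum of currents leaving = 0; resistances in Ω):
  Node 1: (V_1 - 15)/100 + (V_1 - 0)/1000 = 0
Collecting terms: 0.011 × V_1 = 0.15  =>  V_1 = 13.64 V
V_th = V_1 - V_2 = 13.64 - 0 = 13.64 V
Step 2 — R_th: zero the source — replace V1 by a short circuit (node 2 merges into node 0) — and find the resistance seen between A (node 1) and B (node 0).
Reduce the network between node 1 (A) and node 0 (B) by series/parallel combination:
  Rp1 = R1 ‖ R2 (parallel, both between nodes 0 and 1) = 1/(1/100 + 1/1000) = 90.91 Ω
R_th = 90.91 Ω

Final answer: V_th = 13.64 V, R_th = 90.91 Ω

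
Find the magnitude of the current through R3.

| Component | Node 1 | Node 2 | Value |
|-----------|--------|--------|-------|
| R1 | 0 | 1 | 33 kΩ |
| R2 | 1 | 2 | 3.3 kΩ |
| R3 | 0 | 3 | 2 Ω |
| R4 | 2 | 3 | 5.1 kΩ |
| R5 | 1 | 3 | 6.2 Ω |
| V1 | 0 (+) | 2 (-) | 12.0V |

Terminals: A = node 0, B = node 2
Nodal analysis, taking node 2 as the 0 V reference.
Source V1 fixes V_0 = 12 V.
KCL at each unknown node (sum of currents leaving = 0; resistances in Ω):
  Node 1: (V_1 - 12)/33000 + (V_1 - 0)/3300 + (V_1 - V_3)/6.2 = 0
  Node 3: (V_3 - 12)/2 + (V_3 - 0)/5100 + (V_3 - V_1)/6.2 = 0
Collecting terms (coefficients in siemens):
  0.1616·V_1 - 0.1613·V_3 = 0.0003636
  0.6615·V_3 - 0.1613·V_1 = 6
Determinant D = (0.1616)(0.6615) - (-0.1613)(-0.1613) = 0.0809
V_1 = [(0.0003636)(0.6615) - (-0.1613)(6)]/D = 11.97 V
V_3 = [(0.1616)(6) - (0.0003636)(-0.1613)]/D = 11.99 V
I_R3 = (V_0 - V_3)/R3 = (12 - 11.99)/2 = 0.005975 A
|I_R3| = 0.005975 A

Final answer: |I_R3| = 0.005975 A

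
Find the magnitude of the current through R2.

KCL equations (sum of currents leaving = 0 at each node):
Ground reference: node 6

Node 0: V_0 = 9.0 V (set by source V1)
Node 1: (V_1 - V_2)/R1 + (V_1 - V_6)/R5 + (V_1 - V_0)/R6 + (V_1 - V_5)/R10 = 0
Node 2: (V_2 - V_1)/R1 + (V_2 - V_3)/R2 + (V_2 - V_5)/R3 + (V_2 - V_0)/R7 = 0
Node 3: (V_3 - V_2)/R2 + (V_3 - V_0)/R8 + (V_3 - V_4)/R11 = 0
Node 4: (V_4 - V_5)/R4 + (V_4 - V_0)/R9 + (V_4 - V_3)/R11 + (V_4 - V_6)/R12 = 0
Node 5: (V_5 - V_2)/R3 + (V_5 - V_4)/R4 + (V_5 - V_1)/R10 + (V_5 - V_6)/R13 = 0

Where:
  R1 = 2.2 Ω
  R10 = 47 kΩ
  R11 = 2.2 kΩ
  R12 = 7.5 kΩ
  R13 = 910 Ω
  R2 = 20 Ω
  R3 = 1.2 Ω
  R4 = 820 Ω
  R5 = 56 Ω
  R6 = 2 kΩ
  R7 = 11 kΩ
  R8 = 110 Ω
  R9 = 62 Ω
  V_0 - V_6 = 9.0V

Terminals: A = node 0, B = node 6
Nodal analysis, taking node 6 as the 0 V reference.
Source V1 fixes V_0 = 9 V.
KCL at each unknown node (sum of currents leaving = 0; resistances in Ω):
  Node 1: (V_1 - V_2)/2.2 + (V_1 - 0)/56 + (V_1 - 9)/2000 + (V_1 - V_5)/47000 = 0
  Node 2: (V_2 - V_1)/2.2 + (V_2 - V_3)/20 + (V_2 - V_5)/1.2 + (V_2 - 9)/11000 = 0
  Node 3: (V_3 - V_2)/20 + (V_3 - 9)/110 + (V_3 - V_4)/2200 = 0
  Node 4: (V_4 - V_5)/820 + (V_4 - 9)/62 + (V_4 - V_3)/2200 + (V_4 - 0)/7500 = 0
  Node 5: (V_5 - V_2)/1.2 + (V_5 - V_4)/820 + (V_5 - V_1)/47000 + (V_5 - 0)/910 = 0
Collecting terms (coefficients in siemens):
  0.4729·V_1 - 0.4545·V_2 - 0.00002128·V_5 = 0.0045
  1.338·V_2 - 0.4545·V_1 - 0.05·V_3 - 0.8333·V_5 = 0.0008182
  0.05955·V_3 - 0.05·V_2 - 0.0004545·V_4 = 0.08182
  0.01794·V_4 - 0.0004545·V_3 - 0.00122·V_5 = 0.1452
  0.8357·V_5 - 0.00002128·V_1 - 0.8333·V_2 - 0.00122·V_4 = 0
Solving these 5 simultaneous equations (Gaussian elimination) gives:
  V_1 = 2.999 V, V_2 = 3.11 V, V_3 = 4.05 V, V_4 = 8.407 V
  V_5 = 3.114 V
I_R2 = (V_2 - V_3)/R2 = (3.11 - 4.05)/20 = -0.04698 A
|I_R2| = 0.04698 A

Final answer: |I_R2| = 0.04698 A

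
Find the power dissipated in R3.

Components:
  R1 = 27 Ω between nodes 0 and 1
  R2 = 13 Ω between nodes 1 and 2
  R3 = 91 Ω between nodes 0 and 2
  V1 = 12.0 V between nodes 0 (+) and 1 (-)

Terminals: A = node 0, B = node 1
Nodal analysis, taking node 1 as the 0 V reference.
Source V1 fixes V_0 = 12 V.
KCL at each unknown node (sum of currents leaving = 0; resistances in Ω):
  Node 2: (V_2 - 0)/13 + (V_2 - 12)/91 = 0
Collecting terms: 0.08791 × V_2 = 0.1319  =>  V_2 = 1.5 V
I_R3 = (V_0 - V_2)/R3 = (12 - 1.5)/91 = 0.1154 A
P_R3 = I_R3² × R3 = (0.1154)² × 91 = 1.212 W

Final answer: 1.212 W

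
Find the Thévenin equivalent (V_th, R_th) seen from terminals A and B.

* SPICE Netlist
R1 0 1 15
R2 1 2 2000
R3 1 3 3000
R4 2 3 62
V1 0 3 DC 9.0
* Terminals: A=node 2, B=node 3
Step 1 — V_th is the open-circuit voltage V_A - V_B (nothing connected across the terminals).
Nodal analysis, taking node 3 as the 0 V reference.
Source V1 fixes V_0 = 9 V.
KCL at each unknown node (sum of currents leaving = 0; resistances in Ω):
  Node 1: (V_1 - 9)/15 + (V_1 - V_2)/2000 + (V_1 - 0)/3000 = 0
  Node 2: (V_2 - V_1)/2000 + (V_2 - 0)/62 = 0
Collecting terms (coefficients in siemens):
  0.0675·V_1 - 0.0005·V_2 = 0.6
  0.01663·V_2 - 0.0005·V_1 = 0
Determinant D = (0.0675)(0.01663) - (-0.0005)(-0.0005) = 0.001122
V_1 = [(0.6)(0.01663) - (-0.0005)(0)]/D = 8.891 V
V_2 = [(0.0675)(0) - (0.6)(-0.0005)]/D = 0.2673 V
V_th = V_2 - V_3 = 0.2673 - 0 = 0.2673 V
Step 2 — R_th: zero the source — replace V1 by a short circuit (node 3 merges into node 0) — and find the resistance seen between A (node 2) and B (node 0).
Reduce the network between node 2 (A) and node 0 (B) by series/parallel combination:
  Rp1 = R1 ‖ R3 (parallel, both between nodes 0 and 1) = 1/(1/15 + 1/3000) = 14.93 Ω
  Rs1 = R2 + Rp1 (series, joined only at node 1) = 2000 + 14.93 = 2015 Ω
  Rp2 = R4 ‖ Rs1 (parallel, both between nodes 0 and 2) = 1/(1/62 + 1/2015) = 60.15 Ω
R_th = 60.15 Ω

Final answer: V_th = 0.2673 V, R_th = 60.15 Ω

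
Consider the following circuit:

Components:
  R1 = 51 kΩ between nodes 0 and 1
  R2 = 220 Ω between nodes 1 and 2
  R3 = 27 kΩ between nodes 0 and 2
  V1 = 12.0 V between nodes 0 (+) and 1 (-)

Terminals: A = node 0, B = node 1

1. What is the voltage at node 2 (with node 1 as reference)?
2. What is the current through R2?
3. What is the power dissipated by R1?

Nodal analysis, taking node 1 as the 0 V reference.
Source V1 fixes V_0 = 12 V.
KCL at each unknown node (sum of currents leaving = 0; resistances in Ω):
  Node 2: (V_2 - 0)/220 + (V_2 - 12)/27000 = 0
Collecting terms: 0.004582 × V_2 = 0.0004444  =>  V_2 = 0.09699 V
Part 1:
  Read off the nodal solution: V_2 = 0.09699 V
Part 2:
  I_R2 = (V_1 - V_2)/R2 = (0 - 0.09699)/220 = -0.0004409 A
  Magnitude: I_R2 = 0.0004409 A
Part 3:
  I_R1 = (V_0 - V_1)/R1 = (12 - 0)/51000 = 0.0002353 A
  P_R1 = I_R1² × R1 = (0.0002353)² × 51000 = 0.002824 W

Final answers:
1. V_2 = 0.09699 V
2. I_R2 = 0.0004409 A
3. P_R1 = 0.002824 W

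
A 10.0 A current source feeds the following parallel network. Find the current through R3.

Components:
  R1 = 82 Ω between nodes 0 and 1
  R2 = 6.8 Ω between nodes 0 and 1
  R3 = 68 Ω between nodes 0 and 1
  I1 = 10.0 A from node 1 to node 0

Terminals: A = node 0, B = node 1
All resistors sit directly between nodes 0 and 1, so they are in parallel and share one voltage V; the full source current 10 A splits among them.
1/R_par = 1/82 + 1/6.8 + 1/68 = 0.174 S  =>  R_par = 5.748 Ω
V = I × R_par = 10 × 5.748 = 57.48 V
I_R3 = V/R3 = 57.48/68 = 0.8454 A

Final answer: 0.8454 A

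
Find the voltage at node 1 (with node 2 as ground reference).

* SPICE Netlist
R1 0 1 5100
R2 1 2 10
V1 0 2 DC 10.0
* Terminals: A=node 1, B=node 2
Nodal analysis, taking node 2 as the 0 V reference.
Source V1 fixes V_0 = 10 V.
KCL at each unknown node (sum of currents leaving = 0; resistances in Ω):
  Node 1: (V_1 - 10)/5100 + (V_1 - 0)/10 = 0
Collecting terms: 0.1002 × V_1 = 0.001961  =>  V_1 = 0.01957 V
The requested potential is V_1 = 0.01957 V.

Final answer: V_1 = 0.01957 V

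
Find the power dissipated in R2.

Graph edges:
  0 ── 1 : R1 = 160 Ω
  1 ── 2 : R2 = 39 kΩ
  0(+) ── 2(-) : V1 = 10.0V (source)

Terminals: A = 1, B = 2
Nodal analysis, taking node 2 as the 0 V reference.
Source V1 fixes V_0 = 10 V.
KCL at each unknown node (sum of currents leaving = 0; resistances in Ω):
  Node 1: (V_1 - 10)/160 + (V_1 - 0)/39000 = 0
Collecting terms: 0.006276 × V_1 = 0.0625  =>  V_1 = 9.959 V
I_R2 = (V_1 - V_2)/R2 = (9.959 - 0)/39000 = 0.0002554 A
P_R2 = I_R2² × R2 = (0.0002554)² × 39000 = 0.002543 W

Final answer: 0.002543 W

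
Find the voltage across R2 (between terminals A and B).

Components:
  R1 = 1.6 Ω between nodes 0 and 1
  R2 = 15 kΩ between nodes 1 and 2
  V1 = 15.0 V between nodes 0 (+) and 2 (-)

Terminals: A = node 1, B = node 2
R1 and R2 are in series across V1 (node 0 → node 1 → node 2), and the output A–B is taken across R2, so this is a voltage divider.
Series current: I = V1/(R1 + R2) = 15/(1.6 + 15000) = 15/15000 = 0.0009999 A
V_R2 = I × R2 = V1 × R2/(R1 + R2) = 15 × 15000/15000 = 15 V

Final answer: 15 V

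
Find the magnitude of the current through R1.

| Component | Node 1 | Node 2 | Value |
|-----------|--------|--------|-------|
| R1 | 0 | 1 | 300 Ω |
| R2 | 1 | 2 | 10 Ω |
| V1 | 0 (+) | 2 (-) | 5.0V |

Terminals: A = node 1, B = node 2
Nodal analysis, taking node 2 as the 0 V reference.
Source V1 fixes V_0 = 5 V.
KCL at each unknown node (sum of currents leaving = 0; resistances in Ω):
  Node 1: (V_1 - 5)/300 + (V_1 - 0)/10 = 0
Collecting terms: 0.1033 × V_1 = 0.01667  =>  V_1 = 0.1613 V
I_R1 = (V_0 - V_1)/R1 = (5 - 0.1613)/300 = 0.01613 A
|I_R1| = 0.01613 A

Final answer: |I_R1| = 0.01613 A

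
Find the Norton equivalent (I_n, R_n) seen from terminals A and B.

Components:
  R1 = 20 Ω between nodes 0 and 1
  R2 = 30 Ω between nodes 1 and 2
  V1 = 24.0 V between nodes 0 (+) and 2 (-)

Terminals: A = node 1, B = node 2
Find the Thévenin equivalent first; then I_n = V_th/R_th and R_n = R_th.
Step 1 — V_th is the open-circuit voltage V_A - V_B (nothing connected across the terminals).
Nodal analysis, taking node 2 as the 0 V reference.
Source V1 fixes V_0 = 24 V.
KCL at each unknown node (sum of currents leaving = 0; resistances in Ω):
  Node 1: (V_1 - 24)/20 + (V_1 - 0)/30 = 0
Collecting terms: 0.08333 × V_1 = 1.2  =>  V_1 = 14.4 V
V_th = V_1 - V_2 = 14.4 - 0 = 14.4 V
Step 2 — R_th: zero the source — replace V1 by a short circuit (node 2 merges into node 0) — and find the resistance seen between A (node 1) and B (node 0).
Reduce the network between node 1 (A) and node 0 (B) by series/parallel combination:
  Rp1 = R1 ‖ R2 (parallel, both between nodes 0 and 1) = 1/(1/20 + 1/30) = 12 Ω
R_th = 12 Ω
I_n = V_th/R_th = 14.4/12 = 1.2 A, and R_n = R_th = 12 Ω

Final answer: I_n = 1.2 A, R_n = 12 Ω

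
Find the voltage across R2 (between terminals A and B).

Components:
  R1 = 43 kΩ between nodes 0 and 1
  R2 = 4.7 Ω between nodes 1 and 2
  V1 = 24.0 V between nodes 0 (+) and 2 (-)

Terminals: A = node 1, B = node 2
R1 and R2 are in series across V1 (node 0 → node 1 → node 2), and the output A–B is taken across R2, so this is a voltage divider.
Series current: I = V1/(R1 + R2) = 24/(43000 + 4.7) = 24/43000 = 0.0005581 A
V_R2 = I × R2 = V1 × R2/(R1 + R2) = 24 × 4.7/43000 = 0.002623 V

Final answer: 0.002623 V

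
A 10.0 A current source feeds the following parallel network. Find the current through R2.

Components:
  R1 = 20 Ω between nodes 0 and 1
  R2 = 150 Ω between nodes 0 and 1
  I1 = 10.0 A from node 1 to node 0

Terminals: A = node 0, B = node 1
All resistors sit directly between nodes 0 and 1, so they are in parallel and share one voltage V; the full source current 10 A splits among them.
1/R_par = 1/20 + 1/150 = 0.05667 S  =>  R_par = 17.65 Ω
V = I × R_par = 10 × 17.65 = 176.5 V
I_R2 = V/R2 = 176.5/150 = 1.176 A

Final answer: 1.176 A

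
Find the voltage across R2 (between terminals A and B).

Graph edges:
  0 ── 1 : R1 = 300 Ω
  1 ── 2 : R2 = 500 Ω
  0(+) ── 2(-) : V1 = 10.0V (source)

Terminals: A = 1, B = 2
R1 and R2 are in series across V1 (node 0 → node 1 → node 2), and the output A–B is taken across R2, so this is a voltage divider.
Series current: I = V1/(R1 + R2) = 10/(300 + 500) = 10/800 = 0.0125 A
V_R2 = I × R2 = V1 × R2/(R1 + R2) = 10 × 500/800 = 6.25 V

Final answer: 6.25 V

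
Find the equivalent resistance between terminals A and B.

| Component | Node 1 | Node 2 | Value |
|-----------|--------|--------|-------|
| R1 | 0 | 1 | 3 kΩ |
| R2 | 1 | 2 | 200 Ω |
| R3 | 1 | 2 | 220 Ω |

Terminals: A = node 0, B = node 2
Reduce the network between node 0 (A) and node 2 (B) by series/parallel combination:
  Rp1 = R2 ‖ R3 (parallel, both between nodes 1 and 2) = 1/(1/200 + 1/220) = 104.8 Ω
  Rs1 = R1 + Rp1 (series, joined only at node 1) = 3000 + 104.8 = 3105 Ω
R_eq = 3.105 kΩ

Final answer: 3.105 kΩ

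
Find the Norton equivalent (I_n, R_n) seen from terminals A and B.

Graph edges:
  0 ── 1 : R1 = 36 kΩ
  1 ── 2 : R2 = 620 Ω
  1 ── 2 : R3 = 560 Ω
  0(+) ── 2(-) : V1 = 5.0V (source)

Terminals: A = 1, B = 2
Find the Thévenin equivalent first; then I_n = V_th/R_th and R_n = R_th.
Step 1 — V_th is the open-circuit voltage V_A - V_B (nothing connected across the terminals).
Nodal analysis, taking node 2 as the 0 V reference.
Source V1 fixes V_0 = 5 V.
KCL at each unknown node (sum of currents leaving = 0; resistances in Ω):
  Node 1: (V_1 - 5)/36000 + (V_1 - 0)/620 + (V_1 - 0)/560 = 0
Collecting terms: 0.003426 × V_1 = 0.0001389  =>  V_1 = 0.04053 V
V_th = V_1 - V_2 = 0.04053 - 0 = 0.04053 V
Step 2 — R_th: zero the source — replace V1 by a short circuit (node 2 merges into node 0) — and find the resistance seen between A (node 1) and B (node 0).
Reduce the network between node 1 (A) and node 0 (B) by series/parallel combination:
  Rp1 = R1 ‖ R2 ‖ R3 (parallel, all between nodes 0 and 1) = 1/(1/36000 + 1/620 + 1/560) = 291.9 Ω
R_th = 291.9 Ω
I_n = V_th/R_th = 0.04053/291.9 = 0.0001389 A, and R_n = R_th = 291.9 Ω

Final answer: I_n = 0.0001389 A, R_n = 291.9 Ω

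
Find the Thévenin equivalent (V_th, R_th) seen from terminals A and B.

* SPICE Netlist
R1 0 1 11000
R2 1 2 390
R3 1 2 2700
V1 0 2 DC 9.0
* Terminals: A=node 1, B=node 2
Step 1 — V_th is the open-circuit voltage V_A - V_B (nothing connected across the terminals).
Nodal analysis, taking node 2 as the 0 V reference.
Source V1 fixes V_0 = 9 V.
KCL at each unknown node (sum of currents leaving = 0; resistances in Ω):
  Node 1: (V_1 - 9)/11000 + (V_1 - 0)/390 + (V_1 - 0)/2700 = 0
Collecting terms: 0.003025 × V_1 = 0.0008182  =>  V_1 = 0.2704 V
V_th = V_1 - V_2 = 0.2704 - 0 = 0.2704 V
Step 2 — R_th: zero the source — replace V1 by a short circuit (node 2 merges into node 0) — and find the resistance seen between A (node 1) and B (node 0).
Reduce the network between node 1 (A) and node 0 (B) by series/parallel combination:
  Rp1 = R1 ‖ R2 ‖ R3 (parallel, all between nodes 0 and 1) = 1/(1/11000 + 1/390 + 1/2700) = 330.5 Ω
R_th = 330.5 Ω

Final answer: V_th = 0.2704 V, R_th = 330.5 Ω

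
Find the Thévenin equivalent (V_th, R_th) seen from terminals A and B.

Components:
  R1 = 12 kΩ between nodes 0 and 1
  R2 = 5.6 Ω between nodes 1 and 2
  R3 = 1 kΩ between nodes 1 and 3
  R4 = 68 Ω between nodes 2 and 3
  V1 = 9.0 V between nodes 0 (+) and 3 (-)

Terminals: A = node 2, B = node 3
Step 1 — V_th is the open-circuit voltage V_A - V_B (nothing connected across the terminals).
Nodal analysis, taking node 3 as the 0 V reference.
Source V1 fixes V_0 = 9 V.
KCL at each unknown node (sum of currents leaving = 0; resistances in Ω):
  Node 1: (V_1 - 9)/12000 + (V_1 - V_2)/5.6 + (V_1 - 0)/1000 = 0
  Node 2: (V_2 - V_1)/5.6 + (V_2 - 0)/68 = 0
Collecting terms (coefficients in siemens):
  0.1797·V_1 - 0.1786·V_2 = 0.00075
  0.1933·V_2 - 0.1786·V_1 = 0
Determinant D = (0.1797)(0.1933) - (-0.1786)(-0.1786) = 0.002835
V_1 = [(0.00075)(0.1933) - (-0.1786)(0)]/D = 0.05112 V
V_2 = [(0.1797)(0) - (0.00075)(-0.1786)]/D = 0.04723 V
V_th = V_2 - V_3 = 0.04723 - 0 = 0.04723 V
Step 2 — R_th: zero the source — replace V1 by a short circuit (node 3 merges into node 0) — and find the resistance seen between A (node 2) and B (node 0).
Reduce the network between node 2 (A) and node 0 (B) by series/parallel combination:
  Rp1 = R1 ‖ R3 (parallel, both between nodes 0 and 1) = 1/(1/12000 + 1/1000) = 923.1 Ω
  Rs1 = R2 + Rp1 (series, joined only at node 1) = 5.6 + 923.1 = 928.7 Ω
  Rp2 = R4 ‖ Rs1 (parallel, both between nodes 0 and 2) = 1/(1/68 + 1/928.7) = 63.36 Ω
R_th = 63.36 Ω

Final answer: V_th = 0.04723 V, R_th = 63.36 Ω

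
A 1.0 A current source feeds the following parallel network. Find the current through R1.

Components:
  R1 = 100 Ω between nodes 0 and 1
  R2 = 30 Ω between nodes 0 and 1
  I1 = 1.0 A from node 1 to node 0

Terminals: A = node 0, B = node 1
All resistors sit directly between nodes 0 and 1, so they are in parallel and share one voltage V; the full source current 1 A splits among them.
1/R_par = 1/100 + 1/30 = 0.04333 S  =>  R_par = 23.08 Ω
V = I × R_par = 1 × 23.08 = 23.08 V
I_R1 = V/R1 = 23.08/100 = 0.2308 A

Final answer: 0.2308 A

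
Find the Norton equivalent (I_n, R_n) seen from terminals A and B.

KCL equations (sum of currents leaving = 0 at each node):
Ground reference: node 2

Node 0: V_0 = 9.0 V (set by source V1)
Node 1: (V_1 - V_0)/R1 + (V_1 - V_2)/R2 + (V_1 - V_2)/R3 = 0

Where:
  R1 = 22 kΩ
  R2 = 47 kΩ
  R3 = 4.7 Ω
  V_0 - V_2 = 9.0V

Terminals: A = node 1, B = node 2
Find the Thévenin equivalent first; then I_n = V_th/R_th and R_n = R_th.
Step 1 — V_th is the open-circuit voltage V_A - V_B (nothing connected across the terminals).
Nodal analysis, taking node 2 as the 0 V reference.
Source V1 fixes V_0 = 9 V.
KCL at each unknown node (sum of currents leaving = 0; resistances in Ω):
  Node 1: (V_1 - 9)/22000 + (V_1 - 0)/47000 + (V_1 - 0)/4.7 = 0
Collecting terms: 0.2128 × V_1 = 0.0004091  =>  V_1 = 0.001922 V
V_th = V_1 - V_2 = 0.001922 - 0 = 0.001922 V
Step 2 — R_th: zero the source — replace V1 by a short circuit (node 2 merges into node 0) — and find the resistance seen between A (node 1) and B (node 0).
Reduce the network between node 1 (A) and node 0 (B) by series/parallel combination:
  Rp1 = R1 ‖ R2 ‖ R3 (parallel, all between nodes 0 and 1) = 1/(1/22000 + 1/47000 + 1/4.7) = 4.699 Ω
R_th = 4.699 Ω
I_n = V_th/R_th = 0.001922/4.699 = 0.0004091 A, and R_n = R_th = 4.699 Ω

Final answer: I_n = 0.0004091 A, R_n = 4.699 Ω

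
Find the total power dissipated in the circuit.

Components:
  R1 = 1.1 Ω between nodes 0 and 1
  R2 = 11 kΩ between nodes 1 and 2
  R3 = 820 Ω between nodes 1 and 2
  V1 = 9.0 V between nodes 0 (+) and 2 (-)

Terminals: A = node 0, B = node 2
Nodal analysis, taking node 2 as the 0 V reference.
Source V1 fixes V_0 = 9 V.
KCL at each unknown node (sum of currents leaving = 0; resistances in Ω):
  Node 1: (V_1 - 9)/1.1 + (V_1 - 0)/11000 + (V_1 - 0)/820 = 0
Collecting terms: 0.9104 × V_1 = 8.182  =>  V_1 = 8.987 V
Power in each resistor, P = (ΔV)²/R:
  P_R1 = (9 - 8.987)²/1.1 = 0.0001526 W
  P_R2 = (8.987 - 0)²/11000 = 0.007342 W
  P_R3 = (8.987 - 0)²/820 = 0.0985 W
P_total = P_R1 + P_R2 + P_R3 = 0.106 W

Final answer: 0.106 W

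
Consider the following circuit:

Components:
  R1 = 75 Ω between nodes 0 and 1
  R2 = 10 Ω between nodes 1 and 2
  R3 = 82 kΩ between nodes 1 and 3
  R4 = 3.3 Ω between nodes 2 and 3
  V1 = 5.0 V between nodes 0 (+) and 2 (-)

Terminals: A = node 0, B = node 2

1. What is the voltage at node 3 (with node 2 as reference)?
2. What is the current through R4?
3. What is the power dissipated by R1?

Nodal analysis, taking node 2 as the 0 V reference.
Source V1 fixes V_0 = 5 V.
KCL at each unknown node (sum of currents leaving = 0; resistances in Ω):
  Node 1: (V_1 - 5)/75 + (V_1 - 0)/10 + (V_1 - V_3)/82000 = 0
  Node 3: (V_3 - V_1)/82000 + (V_3 - 0)/3.3 = 0
Collecting terms (coefficients in siemens):
  0.1133·V_1 - 0.0000122·V_3 = 0.06667
  0.303·V_3 - 0.0000122·V_1 = 0
Determinant D = (0.1133)(0.303) - (-0.0000122)(-0.0000122) = 0.03435
V_1 = [(0.06667)(0.303) - (-0.0000122)(0)]/D = 0.5882 V
V_3 = [(0.1133)(0) - (0.06667)(-0.0000122)]/D = 0.00002367 V
Part 1:
  Read off the nodal solution: V_3 = 0.00002367 V
Part 2:
  I_R4 = (V_2 - V_3)/R4 = (0 - 0.00002367)/3.3 = -0.000007173 A
  Magnitude: I_R4 = 0.000007173 A
Part 3:
  I_R1 = (V_0 - V_1)/R1 = (5 - 0.5882)/75 = 0.05882 A
  P_R1 = I_R1² × R1 = (0.05882)² × 75 = 0.2595 W

Final answers:
1. V_3 = 2.367e-05 V
2. I_R4 = 7.173e-06 A
3. P_R1 = 0.2595 W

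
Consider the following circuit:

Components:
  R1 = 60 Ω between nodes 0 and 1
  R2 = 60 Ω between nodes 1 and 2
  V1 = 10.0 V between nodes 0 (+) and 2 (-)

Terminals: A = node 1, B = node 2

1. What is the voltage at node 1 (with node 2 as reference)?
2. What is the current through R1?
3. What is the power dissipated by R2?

Nodal analysis, taking node 2 as the 0 V reference.
Source V1 fixes V_0 = 10 V.
KCL at each unknown node (sum of currents leaving = 0; resistances in Ω):
  Node 1: (V_1 - 10)/60 + (V_1 - 0)/60 = 0
Collecting terms: 0.03333 × V_1 = 0.1667  =>  V_1 = 5 V
Part 1:
  Read off the nodal solution: V_1 = 5 V
Part 2:
  I_R1 = (V_0 - V_1)/R1 = (10 - 5)/60 = 0.08333 A
  Magnitude: I_R1 = 0.08333 A
Part 3:
  I_R2 = (V_1 - V_2)/R2 = (5 - 0)/60 = 0.08333 A
  P_R2 = I_R2² × R2 = (0.08333)² × 60 = 0.4167 W

Final answers:
1. V_1 = 5 V
2. I_R1 = 0.08333 A
3. P_R2 = 0.4167 W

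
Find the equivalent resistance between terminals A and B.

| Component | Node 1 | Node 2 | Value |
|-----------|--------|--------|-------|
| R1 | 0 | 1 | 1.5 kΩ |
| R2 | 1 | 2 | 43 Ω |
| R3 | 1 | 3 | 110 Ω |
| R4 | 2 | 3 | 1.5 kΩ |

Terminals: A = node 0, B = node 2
Reduce the network between node 0 (A) and node 2 (B) by series/parallel combination:
  Rs1 = R3 + R4 (series, joined only at node 3) = 110 + 1500 = 1610 Ω
  Rp1 = R2 ‖ Rs1 (parallel, both between nodes 1 and 2) = 1/(1/43 + 1/1610) = 41.88 Ω
  Rs2 = R1 + Rp1 (series, joined only at node 1) = 1500 + 41.88 = 1542 Ω
R_eq = 1.542 kΩ

Final answer: 1.542 kΩ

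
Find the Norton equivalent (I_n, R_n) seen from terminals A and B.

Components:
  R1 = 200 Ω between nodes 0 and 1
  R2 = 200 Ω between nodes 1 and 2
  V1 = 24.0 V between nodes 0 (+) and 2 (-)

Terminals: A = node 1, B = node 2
Find the Thévenin equivalent first; then I_n = V_th/R_th and R_n = R_th.
Step 1 — V_th is the open-circuit voltage V_A - V_B (nothing connected across the terminals).
Nodal analysis, taking node 2 as the 0 V reference.
Source V1 fixes V_0 = 24 V.
KCL at each unknown node (sum of currents leaving = 0; resistances in Ω):
  Node 1: (V_1 - 24)/200 + (V_1 - 0)/200 = 0
Collecting terms: 0.01 × V_1 = 0.12  =>  V_1 = 12 V
V_th = V_1 - V_2 = 12 - 0 = 12 V
Step 2 — R_th: zero the source — replace V1 by a short circuit (node 2 merges into node 0) — and find the resistance seen between A (node 1) and B (node 0).
Reduce the network between node 1 (A) and node 0 (B) by series/parallel combination:
  Rp1 = R1 ‖ R2 (parallel, both between nodes 0 and 1) = 1/(1/200 + 1/200) = 100 Ω
R_th = 100 Ω
I_n = V_th/R_th = 12/100 = 0.12 A, and R_n = R_th = 100 Ω

Final answer: I_n = 0.12 A, R_n = 100 Ω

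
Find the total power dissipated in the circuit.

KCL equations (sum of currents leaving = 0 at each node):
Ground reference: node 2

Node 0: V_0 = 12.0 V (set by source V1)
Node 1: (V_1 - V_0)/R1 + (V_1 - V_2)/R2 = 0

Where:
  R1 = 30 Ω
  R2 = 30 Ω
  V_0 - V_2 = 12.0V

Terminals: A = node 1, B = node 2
Nodal analysis, taking node 2 as the 0 V reference.
Source V1 fixes V_0 = 12 V.
KCL at each unknown node (sum of currents leaving = 0; resistances in Ω):
  Node 1: (V_1 - 12)/30 + (V_1 - 0)/30 = 0
Collecting terms: 0.06667 × V_1 = 0.4  =>  V_1 = 6 V
Power in each resistor, P = (ΔV)²/R:
  P_R1 = (12 - 6)²/30 = 1.2 W
  P_R2 = (6 - 0)²/30 = 1.2 W
P_total = P_R1 + P_R2 = 2.4 W

Final answer: 2.4 W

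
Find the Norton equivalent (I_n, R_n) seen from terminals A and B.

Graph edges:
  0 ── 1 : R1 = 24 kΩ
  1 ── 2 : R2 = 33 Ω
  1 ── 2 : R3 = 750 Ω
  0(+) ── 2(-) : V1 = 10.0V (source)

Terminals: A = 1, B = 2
Find the Thévenin equivalent first; then I_n = V_th/R_th and R_n = R_th.
Step 1 — V_th is the open-circuit voltage V_A - V_B (nothing connected across the terminals).
Nodal analysis, taking node 2 as the 0 V reference.
Source V1 fixes V_0 = 10 V.
KCL at each unknown node (sum of currents leaving = 0; resistances in Ω):
  Node 1: (V_1 - 10)/24000 + (V_1 - 0)/33 + (V_1 - 0)/750 = 0
Collecting terms: 0.03168 × V_1 = 0.0004167  =>  V_1 = 0.01315 V
V_th = V_1 - V_2 = 0.01315 - 0 = 0.01315 V
Step 2 — R_th: zero the source — replace V1 by a short circuit (node 2 merges into node 0) — and find the resistance seen between A (node 1) and B (node 0).
Reduce the network between node 1 (A) and node 0 (B) by series/parallel combination:
  Rp1 = R1 ‖ R2 ‖ R3 (parallel, all between nodes 0 and 1) = 1/(1/24000 + 1/33 + 1/750) = 31.57 Ω
R_th = 31.57 Ω
I_n = V_th/R_th = 0.01315/31.57 = 0.0004167 A, and R_n = R_th = 31.57 Ω

Final answer: I_n = 0.0004167 A, R_n = 31.57 Ω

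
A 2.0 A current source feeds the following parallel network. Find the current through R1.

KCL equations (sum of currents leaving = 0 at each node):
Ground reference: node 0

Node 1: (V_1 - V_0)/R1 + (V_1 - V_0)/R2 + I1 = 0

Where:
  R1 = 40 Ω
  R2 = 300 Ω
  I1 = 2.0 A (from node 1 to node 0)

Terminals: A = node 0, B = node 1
All resistors sit directly between nodes 0 and 1, so they are in parallel and share one voltage V; the full source current 2 A splits among them.
1/R_par = 1/40 + 1/300 = 0.02833 S  =>  R_par = 35.29 Ω
V = I × R_par = 2 × 35.29 = 70.59 V
I_R1 = V/R1 = 70.59/40 = 1.765 A

Final answer: 1.765 A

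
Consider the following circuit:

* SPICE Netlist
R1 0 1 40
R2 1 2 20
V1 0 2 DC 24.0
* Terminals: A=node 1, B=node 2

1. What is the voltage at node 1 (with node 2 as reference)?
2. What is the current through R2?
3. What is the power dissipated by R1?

Nodal analysis, taking node 2 as the 0 V reference.
Source V1 fixes V_0 = 24 V.
KCL at each unknown node (sum of currents leaving = 0; resistances in Ω):
  Node 1: (V_1 - 24)/40 + (V_1 - 0)/20 = 0
Collecting terms: 0.075 × V_1 = 0.6  =>  V_1 = 8 V
Part 1:
  Read off the nodal solution: V_1 = 8 V
Part 2:
  I_R2 = (V_1 - V_2)/R2 = (8 - 0)/20 = 0.4 A
  Magnitude: I_R2 = 0.4 A
Part 3:
  I_R1 = (V_0 - V_1)/R1 = (24 - 8)/40 = 0.4 A
  P_R1 = I_R1² × R1 = (0.4)² × 40 = 6.4 W

Final answers:
1. V_1 = 8 V
2. I_R2 = 0.4 A
3. P_R1 = 6.4 W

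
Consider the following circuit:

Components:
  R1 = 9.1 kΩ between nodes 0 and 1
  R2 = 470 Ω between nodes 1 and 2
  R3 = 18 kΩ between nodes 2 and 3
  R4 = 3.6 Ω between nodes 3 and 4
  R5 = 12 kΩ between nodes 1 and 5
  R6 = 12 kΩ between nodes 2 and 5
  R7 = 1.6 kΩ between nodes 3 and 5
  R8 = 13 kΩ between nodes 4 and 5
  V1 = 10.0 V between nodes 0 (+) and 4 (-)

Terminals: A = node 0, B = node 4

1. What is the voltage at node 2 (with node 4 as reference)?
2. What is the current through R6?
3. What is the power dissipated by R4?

Nodal analysis, taking node 4 as the 0 V reference.
Source V1 fixes V_0 = 10 V.
KCL at each unknown node (sum of currents leaving = 0; resistances in Ω):
  Node 1: (V_1 - 10)/9100 + (V_1 - V_2)/470 + (V_1 - V_5)/12000 = 0
  Node 2: (V_2 - V_1)/470 + (V_2 - V_3)/18000 + (V_2 - V_5)/12000 = 0
  Node 3: (V_3 - V_2)/18000 + (V_3 - 0)/3.6 + (V_3 - V_5)/1600 = 0
  Node 5: (V_5 - V_1)/12000 + (V_5 - V_2)/12000 + (V_5 - V_3)/1600 + (V_5 - 0)/13000 = 0
Collecting terms (coefficients in siemens):
  0.002321·V_1 - 0.002128·V_2 - 0.00008333·V_5 = 0.001099
  0.002267·V_2 - 0.002128·V_1 - 0.00005556·V_3 - 0.00008333·V_5 = 0
  0.2785·V_3 - 0.00005556·V_2 - 0.000625·V_5 = 0
  0.0008686·V_5 - 0.00008333·V_1 - 0.00008333·V_2 - 0.000625·V_3 = 0
Solving these 4 simultaneous equations (Gaussian elimination) gives:
  V_1 = 3.746 V, V_2 = 3.542 V, V_3 = 0.00228 V, V_5 = 0.7009 V
Part 1:
  Read off the nodal solution: V_2 = 3.542 V
Part 2:
  I_R6 = (V_2 - V_5)/R6 = (3.542 - 0.7009)/12000 = 0.0002368 A
  Magnitude: I_R6 = 0.0002368 A
Part 3:
  I_R4 = (V_3 - V_4)/R4 = (0.00228 - 0)/3.6 = 0.0006333 A
  P_R4 = I_R4² × R4 = (0.0006333)² × 3.6 = 0.000001444 W

Final answers:
1. V_2 = 3.542 V
2. I_R6 = 0.0002368 A
3. P_R4 = 1.444e-06 W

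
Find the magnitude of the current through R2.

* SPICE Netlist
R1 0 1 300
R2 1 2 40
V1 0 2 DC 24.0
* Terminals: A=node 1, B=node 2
Nodal analysis, taking node 2 as the 0 V reference.
Source V1 fixes V_0 = 24 V.
KCL at each unknown node (sum of currents leaving = 0; resistances in Ω):
  Node 1: (V_1 - 24)/300 + (V_1 - 0)/40 = 0
Collecting terms: 0.02833 × V_1 = 0.08  =>  V_1 = 2.824 V
I_R2 = (V_1 - V_2)/R2 = (2.824 - 0)/40 = 0.07059 A
|I_R2| = 0.07059 A

Final answer: |I_R2| = 0.07059 A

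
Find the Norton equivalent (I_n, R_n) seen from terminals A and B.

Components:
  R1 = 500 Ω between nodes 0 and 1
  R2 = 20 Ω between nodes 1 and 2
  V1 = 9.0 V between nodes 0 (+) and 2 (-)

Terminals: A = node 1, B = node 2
Find the Thévenin equivalent first; then I_n = V_th/R_th and R_n = R_th.
Step 1 — V_th is the open-circuit voltage V_A - V_B (nothing connected across the terminals).
Nodal analysis, taking node 2 as the 0 V reference.
Source V1 fixes V_0 = 9 V.
KCL at each unknown node (sum of currents leaving = 0; resistances in Ω):
  Node 1: (V_1 - 9)/500 + (V_1 - 0)/20 = 0
Collecting terms: 0.052 × V_1 = 0.018  =>  V_1 = 0.3462 V
V_th = V_1 - V_2 = 0.3462 - 0 = 0.3462 V
Step 2 — R_th: zero the source — replace V1 by a short circuit (node 2 merges into node 0) — and find the resistance seen between A (node 1) and B (node 0).
Reduce the network between node 1 (A) and node 0 (B) by series/parallel combination:
  Rp1 = R1 ‖ R2 (parallel, both between nodes 0 and 1) = 1/(1/500 + 1/20) = 19.23 Ω
R_th = 19.23 Ω
I_n = V_th/R_th = 0.3462/19.23 = 0.018 A, and R_n = R_th = 19.23 Ω

Final answer: I_n = 0.018 A, R_n = 19.23 Ω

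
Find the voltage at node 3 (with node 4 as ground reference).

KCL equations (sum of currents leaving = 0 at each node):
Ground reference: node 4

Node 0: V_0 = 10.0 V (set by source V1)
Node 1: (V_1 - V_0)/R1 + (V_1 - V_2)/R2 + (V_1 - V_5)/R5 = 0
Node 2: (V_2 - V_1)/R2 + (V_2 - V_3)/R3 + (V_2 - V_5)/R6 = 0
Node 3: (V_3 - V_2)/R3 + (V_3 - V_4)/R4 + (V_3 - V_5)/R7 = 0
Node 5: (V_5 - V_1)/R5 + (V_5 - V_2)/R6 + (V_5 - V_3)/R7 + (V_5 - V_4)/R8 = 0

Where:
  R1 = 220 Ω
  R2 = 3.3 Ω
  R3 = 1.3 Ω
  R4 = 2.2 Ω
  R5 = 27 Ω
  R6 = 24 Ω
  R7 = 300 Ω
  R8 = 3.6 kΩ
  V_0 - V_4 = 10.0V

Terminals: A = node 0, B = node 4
Nodal analysis, taking node 4 as the 0 V reference.
Source V1 fixes V_0 = 10 V.
KCL at each unknown node (sum of currents leaving = 0; resistances in Ω):
  Node 1: (V_1 - 10)/220 + (V_1 - V_2)/3.3 + (V_1 - V_5)/27 = 0
  Node 2: (V_2 - V_1)/3.3 + (V_2 - V_3)/1.3 + (V_2 - V_5)/24 = 0
  Node 3: (V_3 - V_2)/1.3 + (V_3 - 0)/2.2 + (V_3 - V_5)/300 = 0
  Node 5: (V_5 - V_1)/27 + (V_5 - V_2)/24 + (V_5 - V_3)/300 + (V_5 - 0)/3600 = 0
Collecting terms (coefficients in siemens):
  0.3446·V_1 - 0.303·V_2 - 0.03704·V_5 = 0.04545
  1.114·V_2 - 0.303·V_1 - 0.7692·V_3 - 0.04167·V_5 = 0
  1.227·V_3 - 0.7692·V_2 - 0.003333·V_5 = 0
  0.08231·V_5 - 0.03704·V_1 - 0.04167·V_2 - 0.003333·V_3 = 0
Solving these 4 simultaneous equations (Gaussian elimination) gives:
  V_1 = 0.2899 V, V_2 = 0.1538 V, V_3 = 0.09697 V, V_5 = 0.2122 V
The requested potential is V_3 = 0.09697 V.

Final answer: V_3 = 0.09697 V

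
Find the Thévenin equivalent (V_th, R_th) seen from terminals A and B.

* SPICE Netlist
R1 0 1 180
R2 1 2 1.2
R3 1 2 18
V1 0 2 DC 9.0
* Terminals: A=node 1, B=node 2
Step 1 — V_th is the open-circuit voltage V_A - V_B (nothing connected across the terminals).
Nodal analysis, taking node 2 as the 0 V reference.
Source V1 fixes V_0 = 9 V.
KCL at each unknown node (sum of currents leaving = 0; resistances in Ω):
  Node 1: (V_1 - 9)/180 + (V_1 - 0)/1.2 + (V_1 - 0)/18 = 0
Collecting terms: 0.8944 × V_1 = 0.05  =>  V_1 = 0.0559 V
V_th = V_1 - V_2 = 0.0559 - 0 = 0.0559 V
Step 2 — R_th: zero the source — replace V1 by a short circuit (node 2 merges into node 0) — and find the resistance seen between A (node 1) and B (node 0).
Reduce the network between node 1 (A) and node 0 (B) by series/parallel combination:
  Rp1 = R1 ‖ R2 ‖ R3 (parallel, all between nodes 0 and 1) = 1/(1/180 + 1/1.2 + 1/18) = 1.118 Ω
R_th = 1.118 Ω

Final answer: V_th = 0.0559 V, R_th = 1.118 Ω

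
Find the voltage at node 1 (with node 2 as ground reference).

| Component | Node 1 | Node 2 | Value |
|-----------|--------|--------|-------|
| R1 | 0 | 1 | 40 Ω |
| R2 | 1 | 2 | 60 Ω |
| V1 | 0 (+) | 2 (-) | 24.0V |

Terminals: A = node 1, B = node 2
Nodal analysis, taking node 2 as the 0 V reference.
Source V1 fixes V_0 = 24 V.
KCL at each unknown node (sum of currents leaving = 0; resistances in Ω):
  Node 1: (V_1 - 24)/40 + (V_1 - 0)/60 = 0
Collecting terms: 0.04167 × V_1 = 0.6  =>  V_1 = 14.4 V
The requested potential is V_1 = 14.4 V.

Final answer: V_1 = 14.4 V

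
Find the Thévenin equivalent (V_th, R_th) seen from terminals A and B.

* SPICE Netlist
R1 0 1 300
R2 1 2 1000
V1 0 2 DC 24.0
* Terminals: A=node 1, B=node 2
Step 1 — V_th is the open-circuit voltage V_A - V_B (nothing connected across the terminals).
Nodal analysis, taking node 2 as the 0 V reference.
Source V1 fixes V_0 = 24 V.
KCL at each unknown node (sum of currents leaving = 0; resistances in Ω):
  Node 1: (V_1 - 24)/300 + (V_1 - 0)/1000 = 0
Collecting terms: 0.004333 × V_1 = 0.08  =>  V_1 = 18.46 V
V_th = V_1 - V_2 = 18.46 - 0 = 18.46 V
Step 2 — R_th: zero the source — replace V1 by a short circuit (node 2 merges into node 0) — and find the resistance seen between A (node 1) and B (node 0).
Reduce the network between node 1 (A) and node 0 (B) by series/parallel combination:
  Rp1 = R1 ‖ R2 (parallel, both between nodes 0 and 1) = 1/(1/300 + 1/1000) = 230.8 Ω
R_th = 230.8 Ω

Final answer: V_th = 18.46 V, R_th = 230.8 Ω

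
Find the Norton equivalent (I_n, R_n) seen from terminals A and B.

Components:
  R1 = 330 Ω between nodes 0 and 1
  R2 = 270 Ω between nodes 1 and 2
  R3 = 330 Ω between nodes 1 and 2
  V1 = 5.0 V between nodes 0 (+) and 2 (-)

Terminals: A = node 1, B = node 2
Find the Thévenin equivalent first; then I_n = V_th/R_th and R_n = R_th.
Step 1 — V_th is the open-circuit voltage V_A - V_B (nothing connected across the terminals).
Nodal analysis, taking node 2 as the 0 V reference.
Source V1 fixes V_0 = 5 V.
KCL at each unknown node (sum of currents leaving = 0; resistances in Ω):
  Node 1: (V_1 - 5)/330 + (V_1 - 0)/270 + (V_1 - 0)/330 = 0
Collecting terms: 0.009764 × V_1 = 0.01515  =>  V_1 = 1.552 V
V_th = V_1 - V_2 = 1.552 - 0 = 1.552 V
Step 2 — R_th: zero the source — replace V1 by a short circuit (node 2 merges into node 0) — and find the resistance seen between A (node 1) and B (node 0).
Reduce the network between node 1 (A) and node 0 (B) by series/parallel combination:
  Rp1 = R1 ‖ R2 ‖ R3 (parallel, all between nodes 0 and 1) = 1/(1/330 + 1/270 + 1/330) = 102.4 Ω
R_th = 102.4 Ω
I_n = V_th/R_th = 1.552/102.4 = 0.01515 A, and R_n = R_th = 102.4 Ω

Final answer: I_n = 0.01515 A, R_n = 102.4 Ω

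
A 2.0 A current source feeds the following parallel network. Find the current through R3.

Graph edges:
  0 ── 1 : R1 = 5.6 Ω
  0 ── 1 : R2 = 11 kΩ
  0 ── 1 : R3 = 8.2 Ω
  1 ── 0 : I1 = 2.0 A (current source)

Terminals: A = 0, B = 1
All resistors sit directly between nodes 0 and 1, so they are in parallel and share one voltage V; the full source current 2 A splits among them.
1/R_par = 1/5.6 + 1/11000 + 1/8.2 = 0.3006 S  =>  R_par = 3.327 Ω
V = I × R_par = 2 × 3.327 = 6.653 V
I_R3 = V/R3 = 6.653/8.2 = 0.8113 A

Final answer: 0.8113 A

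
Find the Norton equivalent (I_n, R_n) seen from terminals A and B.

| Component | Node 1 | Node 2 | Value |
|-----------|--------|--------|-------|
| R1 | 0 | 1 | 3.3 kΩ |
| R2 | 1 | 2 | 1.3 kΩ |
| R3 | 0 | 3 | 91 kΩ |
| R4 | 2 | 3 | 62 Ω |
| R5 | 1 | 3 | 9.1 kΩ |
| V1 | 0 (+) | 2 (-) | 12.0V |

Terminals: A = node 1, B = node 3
Find the Thévenin equivalent first; then I_n = V_th/R_th and R_n = R_th.
Step 1 — V_th is the open-circuit voltage V_A - V_B (nothing connected across the terminals).
Nodal analysis, taking node 2 as the 0 V reference.
Source V1 fixes V_0 = 12 V.
KCL at each unknown node (sum of currents leaving = 0; resistances in Ω):
  Node 1: (V_1 - 12)/3300 + (V_1 - 0)/1300 + (V_1 - V_3)/9100 = 0
  Node 3: (V_3 - 12)/91000 + (V_3 - 0)/62 + (V_3 - V_1)/9100 = 0
Collecting terms (coefficients in siemens):
  0.001182·V_1 - 0.0001099·V_3 = 0.003636
  0.01625·V_3 - 0.0001099·V_1 = 0.0001319
Determinant D = (0.001182)(0.01625) - (-0.0001099)(-0.0001099) = 0.0000192
V_1 = [(0.003636)(0.01625) - (-0.0001099)(0.0001319)]/D = 3.079 V
V_3 = [(0.001182)(0.0001319) - (0.003636)(-0.0001099)]/D = 0.02894 V
V_th = V_1 - V_3 = 3.079 - 0.02894 = 3.05 V
Step 2 — R_th: zero the source — replace V1 by a short circuit (node 2 merges into node 0) — and find the resistance seen between A (node 1) and B (node 3).
Reduce the network between node 1 (A) and node 3 (B) by series/parallel combination:
  Rp1 = R1 ‖ R2 (parallel, both between nodes 0 and 1) = 1/(1/3300 + 1/1300) = 932.6 Ω
  Rp2 = R3 ‖ R4 (parallel, both between nodes 0 and 3) = 1/(1/91000 + 1/62) = 61.96 Ω
  Rs1 = Rp1 + Rp2 (series, joined only at node 0) = 932.6 + 61.96 = 994.6 Ω
  Rp3 = R5 ‖ Rs1 (parallel, both between nodes 1 and 3) = 1/(1/9100 + 1/994.6) = 896.6 Ω
R_th = 896.6 Ω
I_n = V_th/R_th = 3.05/896.6 = 0.003402 A, and R_n = R_th = 896.6 Ω

Final answer: I_n = 0.003402 A, R_n = 896.6 Ω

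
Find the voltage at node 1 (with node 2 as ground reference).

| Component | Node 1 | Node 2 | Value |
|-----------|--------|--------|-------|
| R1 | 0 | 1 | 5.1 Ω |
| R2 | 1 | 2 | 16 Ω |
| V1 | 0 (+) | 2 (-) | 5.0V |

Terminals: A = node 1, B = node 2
Nodal analysis, taking node 2 as the 0 V reference.
Source V1 fixes V_0 = 5 V.
KCL at each unknown node (sum of currents leaving = 0; resistances in Ω):
  Node 1: (V_1 - 5)/5.1 + (V_1 - 0)/16 = 0
Collecting terms: 0.2586 × V_1 = 0.9804  =>  V_1 = 3.791 V
The requested potential is V_1 = 3.791 V.

Final answer: V_1 = 3.791 V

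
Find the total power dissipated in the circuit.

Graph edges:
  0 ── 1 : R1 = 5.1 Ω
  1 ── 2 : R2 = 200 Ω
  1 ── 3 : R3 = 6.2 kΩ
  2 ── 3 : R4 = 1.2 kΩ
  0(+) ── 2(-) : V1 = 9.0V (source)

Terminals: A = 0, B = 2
Nodal analysis, taking node 2 as the 0 V reference.
Source V1 fixes V_0 = 9 V.
KCL at each unknown node (sum of currents leaving = 0; resistances in Ω):
  Node 1: (V_1 - 9)/5.1 + (V_1 - 0)/200 + (V_1 - V_3)/6200 = 0
  Node 3: (V_3 - V_1)/6200 + (V_3 - 0)/1200 = 0
Collecting terms (coefficients in siemens):
  0.2012·V_1 - 0.0001613·V_3 = 1.765
  0.0009946·V_3 - 0.0001613·V_1 = 0
Determinant D = (0.2012)(0.0009946) - (-0.0001613)(-0.0001613) = 0.0002001
V_1 = [(1.765)(0.0009946) - (-0.0001613)(0)]/D = 8.77 V
V_3 = [(0.2012)(0) - (1.765)(-0.0001613)]/D = 1.422 V
Power in each resistor, P = (ΔV)²/R:
  P_R1 = (9 - 8.77)²/5.1 = 0.01034 W
  P_R2 = (8.77 - 0)²/200 = 0.3846 W
  P_R3 = (8.77 - 1.422)²/6200 = 0.008709 W
  P_R4 = (0 - 1.422)²/1200 = 0.001686 W
P_total = P_R1 + P_R2 + P_R3 + P_R4 = 0.4053 W

Final answer: 0.4053 W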